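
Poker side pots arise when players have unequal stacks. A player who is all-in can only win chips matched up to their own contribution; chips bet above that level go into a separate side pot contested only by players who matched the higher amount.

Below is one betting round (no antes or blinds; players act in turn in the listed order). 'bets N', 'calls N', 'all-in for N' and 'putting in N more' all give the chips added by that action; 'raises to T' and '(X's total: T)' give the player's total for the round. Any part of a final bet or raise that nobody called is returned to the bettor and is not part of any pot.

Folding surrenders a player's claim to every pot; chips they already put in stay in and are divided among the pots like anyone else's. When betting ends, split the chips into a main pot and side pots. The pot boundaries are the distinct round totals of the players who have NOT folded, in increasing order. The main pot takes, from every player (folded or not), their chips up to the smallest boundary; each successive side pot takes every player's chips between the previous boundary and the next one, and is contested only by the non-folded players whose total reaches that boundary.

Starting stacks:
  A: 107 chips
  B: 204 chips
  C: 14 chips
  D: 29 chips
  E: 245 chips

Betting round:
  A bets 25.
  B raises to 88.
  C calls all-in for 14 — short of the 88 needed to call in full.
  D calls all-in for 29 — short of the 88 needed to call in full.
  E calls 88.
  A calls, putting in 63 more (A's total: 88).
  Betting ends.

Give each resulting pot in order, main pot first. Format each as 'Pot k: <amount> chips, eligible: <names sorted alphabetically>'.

Pot 1: 70 chips, eligible: A, B, C, D, E
Pot 2: 60 chips, eligible: A, B, D, E
Pot 3: 177 chips, eligible: A, B, E

Derivation:
Contributions: A=88, B=88, C=14, D=29, E=88
Pot levels (distinct totals of non-folded players): 14, 29, 88
Layer 1-14: 14 each from A, B, C, D, E = 14*5 = 70 chips; eligible A, B, C, D, E
Layer 15-29: 15 each from A, B, D, E = 15*4 = 60 chips; eligible A, B, D, E
Layer 30-88: 59 each from A, B, E = 59*3 = 177 chips; eligible A, B, E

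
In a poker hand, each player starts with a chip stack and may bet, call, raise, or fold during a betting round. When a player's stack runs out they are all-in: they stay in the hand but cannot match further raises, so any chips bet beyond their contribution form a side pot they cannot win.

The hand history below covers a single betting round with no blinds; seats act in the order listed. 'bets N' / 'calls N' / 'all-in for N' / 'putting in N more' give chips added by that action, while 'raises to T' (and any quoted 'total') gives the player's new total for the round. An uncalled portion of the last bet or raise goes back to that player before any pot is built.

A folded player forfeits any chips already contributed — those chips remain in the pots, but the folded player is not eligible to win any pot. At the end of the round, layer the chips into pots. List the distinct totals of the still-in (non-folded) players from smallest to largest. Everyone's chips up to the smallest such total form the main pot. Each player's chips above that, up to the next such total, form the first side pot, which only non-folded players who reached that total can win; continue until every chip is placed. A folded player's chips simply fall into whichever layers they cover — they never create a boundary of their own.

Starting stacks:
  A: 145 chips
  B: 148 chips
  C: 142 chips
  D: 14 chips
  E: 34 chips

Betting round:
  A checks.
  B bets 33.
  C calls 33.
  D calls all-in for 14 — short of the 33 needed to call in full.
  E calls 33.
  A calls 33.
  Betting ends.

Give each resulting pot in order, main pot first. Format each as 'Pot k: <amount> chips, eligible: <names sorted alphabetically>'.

Contributions: A=33, B=33, C=33, D=14, E=33
Pot levels (distinct totals of non-folded players): 14, 33
Layer 1-14: 14 each from A, B, C, D, E = 14*5 = 70 chips; eligible A, B, C, D, E
Layer 15-33: 19 each from A, B, C, E = 19*4 = 76 chips; eligible A, B, C, E

Pot 1: 70 chips, eligible: A, B, C, D, E
Pot 2: 76 chips, eligible: A, B, C, E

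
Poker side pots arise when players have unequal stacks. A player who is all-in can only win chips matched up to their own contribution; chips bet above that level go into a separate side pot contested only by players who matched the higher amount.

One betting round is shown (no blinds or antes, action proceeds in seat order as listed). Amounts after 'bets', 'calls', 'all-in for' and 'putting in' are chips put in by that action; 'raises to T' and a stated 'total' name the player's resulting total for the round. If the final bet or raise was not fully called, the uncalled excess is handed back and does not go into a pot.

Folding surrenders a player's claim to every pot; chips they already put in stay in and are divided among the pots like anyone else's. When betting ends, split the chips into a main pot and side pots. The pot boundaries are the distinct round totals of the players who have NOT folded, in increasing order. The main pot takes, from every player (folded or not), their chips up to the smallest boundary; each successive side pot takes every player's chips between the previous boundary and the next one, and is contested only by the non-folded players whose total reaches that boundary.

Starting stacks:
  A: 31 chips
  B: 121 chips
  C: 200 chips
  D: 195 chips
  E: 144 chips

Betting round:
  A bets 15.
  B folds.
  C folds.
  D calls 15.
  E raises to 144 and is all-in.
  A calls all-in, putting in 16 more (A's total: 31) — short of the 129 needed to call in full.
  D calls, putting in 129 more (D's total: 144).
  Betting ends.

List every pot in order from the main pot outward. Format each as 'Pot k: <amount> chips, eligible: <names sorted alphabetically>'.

Contributions: A=31, D=144, E=144
Folded: B, C
Pot levels (distinct totals of non-folded players): 31, 144
Layer 1-31: 31 each from A, D, E = 31*3 = 93 chips; eligible A, D, E
Layer 32-144: 113 each from D, E = 113*2 = 226 chips; eligible D, E

Pot 1: 93 chips, eligible: A, D, E
Pot 2: 226 chips, eligible: D, E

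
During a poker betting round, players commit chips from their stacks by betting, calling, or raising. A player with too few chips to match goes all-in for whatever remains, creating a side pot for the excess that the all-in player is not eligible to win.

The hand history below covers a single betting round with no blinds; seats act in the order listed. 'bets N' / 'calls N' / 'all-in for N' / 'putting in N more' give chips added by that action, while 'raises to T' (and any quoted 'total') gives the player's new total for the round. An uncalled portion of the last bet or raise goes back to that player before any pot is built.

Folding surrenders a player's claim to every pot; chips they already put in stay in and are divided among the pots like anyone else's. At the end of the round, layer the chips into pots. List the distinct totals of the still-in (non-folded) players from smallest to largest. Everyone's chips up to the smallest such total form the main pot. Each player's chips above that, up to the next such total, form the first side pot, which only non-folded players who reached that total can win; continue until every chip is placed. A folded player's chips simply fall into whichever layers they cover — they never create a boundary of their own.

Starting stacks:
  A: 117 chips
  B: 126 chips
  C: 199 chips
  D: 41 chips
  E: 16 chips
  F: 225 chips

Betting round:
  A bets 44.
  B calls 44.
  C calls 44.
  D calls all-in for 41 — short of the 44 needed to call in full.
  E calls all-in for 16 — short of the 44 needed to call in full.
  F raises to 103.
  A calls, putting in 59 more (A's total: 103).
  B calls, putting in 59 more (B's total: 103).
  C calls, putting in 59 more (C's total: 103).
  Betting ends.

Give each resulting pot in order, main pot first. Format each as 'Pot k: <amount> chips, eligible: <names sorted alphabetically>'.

Pot 1: 96 chips, eligible: A, B, C, D, E, F
Pot 2: 125 chips, eligible: A, B, C, D, F
Pot 3: 248 chips, eligible: A, B, C, F

Derivation:
Contributions: A=103, B=103, C=103, D=41, E=16, F=103
Pot levels (distinct totals of non-folded players): 16, 41, 103
Layer 1-16: 16 each from A, B, C, D, E, F = 16*6 = 96 chips; eligible A, B, C, D, E, F
Layer 17-41: 25 each from A, B, C, D, F = 25*5 = 125 chips; eligible A, B, C, D, F
Layer 42-103: 62 each from A, B, C, F = 62*4 = 248 chips; eligible A, B, C, F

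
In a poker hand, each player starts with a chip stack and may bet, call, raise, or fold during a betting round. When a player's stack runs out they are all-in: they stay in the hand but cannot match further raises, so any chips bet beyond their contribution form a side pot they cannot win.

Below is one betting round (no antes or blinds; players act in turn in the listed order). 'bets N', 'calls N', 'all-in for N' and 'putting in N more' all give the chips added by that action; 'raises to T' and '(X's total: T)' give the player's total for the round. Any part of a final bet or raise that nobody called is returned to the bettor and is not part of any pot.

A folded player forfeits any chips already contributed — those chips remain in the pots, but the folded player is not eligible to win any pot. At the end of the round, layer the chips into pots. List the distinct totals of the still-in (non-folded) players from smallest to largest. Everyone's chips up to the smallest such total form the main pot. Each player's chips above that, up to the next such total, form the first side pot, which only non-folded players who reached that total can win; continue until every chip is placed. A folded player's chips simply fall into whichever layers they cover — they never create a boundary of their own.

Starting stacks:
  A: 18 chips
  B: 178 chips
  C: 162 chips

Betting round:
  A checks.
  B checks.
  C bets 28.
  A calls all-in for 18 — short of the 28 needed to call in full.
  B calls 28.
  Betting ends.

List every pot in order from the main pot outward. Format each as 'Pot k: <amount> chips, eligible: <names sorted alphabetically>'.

Contributions: A=18, B=28, C=28
Pot levels (distinct totals of non-folded players): 18, 28
Layer 1-18: 18 each from A, B, C = 18*3 = 54 chips; eligible A, B, C
Layer 19-28: 10 each from B, C = 10*2 = 20 chips; eligible B, C

Pot 1: 54 chips, eligible: A, B, C
Pot 2: 20 chips, eligible: B, C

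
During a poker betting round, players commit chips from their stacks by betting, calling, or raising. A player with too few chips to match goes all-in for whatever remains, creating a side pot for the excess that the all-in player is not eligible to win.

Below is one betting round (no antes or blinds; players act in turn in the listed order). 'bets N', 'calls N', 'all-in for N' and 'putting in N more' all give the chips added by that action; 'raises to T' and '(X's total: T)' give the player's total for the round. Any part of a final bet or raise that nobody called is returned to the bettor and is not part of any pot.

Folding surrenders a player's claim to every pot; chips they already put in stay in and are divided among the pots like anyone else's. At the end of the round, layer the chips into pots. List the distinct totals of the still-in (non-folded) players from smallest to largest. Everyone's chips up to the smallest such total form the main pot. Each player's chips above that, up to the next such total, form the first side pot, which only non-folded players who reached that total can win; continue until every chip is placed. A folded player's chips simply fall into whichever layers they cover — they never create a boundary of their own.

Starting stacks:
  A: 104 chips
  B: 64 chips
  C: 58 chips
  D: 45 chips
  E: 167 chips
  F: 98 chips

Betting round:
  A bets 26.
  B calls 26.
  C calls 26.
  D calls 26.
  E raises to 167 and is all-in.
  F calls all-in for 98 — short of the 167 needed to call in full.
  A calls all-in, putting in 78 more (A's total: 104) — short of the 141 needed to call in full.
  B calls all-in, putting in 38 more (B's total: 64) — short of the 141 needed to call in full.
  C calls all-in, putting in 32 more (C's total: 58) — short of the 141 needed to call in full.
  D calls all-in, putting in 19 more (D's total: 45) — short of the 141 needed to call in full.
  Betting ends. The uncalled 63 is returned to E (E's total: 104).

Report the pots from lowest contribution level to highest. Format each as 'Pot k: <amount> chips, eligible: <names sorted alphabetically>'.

Contributions (after 63 returned to E): A=104, B=64, C=58, D=45, E=104, F=98
Pot levels (distinct totals of non-folded players): 45, 58, 64, 98, 104
Layer 1-45: 45 each from A, B, C, D, E, F = 45*6 = 270 chips; eligible A, B, C, D, E, F
Layer 46-58: 13 each from A, B, C, E, F = 13*5 = 65 chips; eligible A, B, C, E, F
Layer 59-64: 6 each from A, B, E, F = 6*4 = 24 chips; eligible A, B, E, F
Layer 65-98: 34 each from A, E, F = 34*3 = 102 chips; eligible A, E, F
Layer 99-104: 6 each from A, E = 6*2 = 12 chips; eligible A, E

Pot 1: 270 chips, eligible: A, B, C, D, E, F
Pot 2: 65 chips, eligible: A, B, C, E, F
Pot 3: 24 chips, eligible: A, B, E, F
Pot 4: 102 chips, eligible: A, E, F
Pot 5: 12 chips, eligible: A, E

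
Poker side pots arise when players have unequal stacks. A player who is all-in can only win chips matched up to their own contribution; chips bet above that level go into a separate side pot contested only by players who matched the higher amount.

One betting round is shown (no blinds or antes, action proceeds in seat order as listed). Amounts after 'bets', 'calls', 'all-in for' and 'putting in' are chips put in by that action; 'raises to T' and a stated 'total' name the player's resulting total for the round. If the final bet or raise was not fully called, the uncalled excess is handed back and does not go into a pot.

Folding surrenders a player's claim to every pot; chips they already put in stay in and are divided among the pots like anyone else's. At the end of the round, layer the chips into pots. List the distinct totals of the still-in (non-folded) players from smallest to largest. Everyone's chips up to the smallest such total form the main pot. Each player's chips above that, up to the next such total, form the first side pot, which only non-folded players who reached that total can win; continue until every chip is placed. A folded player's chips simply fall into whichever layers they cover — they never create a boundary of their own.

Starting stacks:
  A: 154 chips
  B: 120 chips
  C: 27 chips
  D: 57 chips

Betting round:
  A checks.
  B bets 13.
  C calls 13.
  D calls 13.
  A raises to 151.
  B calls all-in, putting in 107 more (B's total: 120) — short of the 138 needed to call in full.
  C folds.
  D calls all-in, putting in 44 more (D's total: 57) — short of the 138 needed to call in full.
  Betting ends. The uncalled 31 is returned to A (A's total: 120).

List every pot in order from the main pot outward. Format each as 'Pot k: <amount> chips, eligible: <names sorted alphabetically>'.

Contributions (after 31 returned to A): A=120, B=120, C=13, D=57
Folded: C
Pot levels (distinct totals of non-folded players): 57, 120
Layer 1-57: A 57 + B 57 + C 13 + D 57 = 184 chips; eligible A, B, D
Layer 58-120: 63 each from A, B = 63*2 = 126 chips; eligible A, B

Pot 1: 184 chips, eligible: A, B, D
Pot 2: 126 chips, eligible: A, B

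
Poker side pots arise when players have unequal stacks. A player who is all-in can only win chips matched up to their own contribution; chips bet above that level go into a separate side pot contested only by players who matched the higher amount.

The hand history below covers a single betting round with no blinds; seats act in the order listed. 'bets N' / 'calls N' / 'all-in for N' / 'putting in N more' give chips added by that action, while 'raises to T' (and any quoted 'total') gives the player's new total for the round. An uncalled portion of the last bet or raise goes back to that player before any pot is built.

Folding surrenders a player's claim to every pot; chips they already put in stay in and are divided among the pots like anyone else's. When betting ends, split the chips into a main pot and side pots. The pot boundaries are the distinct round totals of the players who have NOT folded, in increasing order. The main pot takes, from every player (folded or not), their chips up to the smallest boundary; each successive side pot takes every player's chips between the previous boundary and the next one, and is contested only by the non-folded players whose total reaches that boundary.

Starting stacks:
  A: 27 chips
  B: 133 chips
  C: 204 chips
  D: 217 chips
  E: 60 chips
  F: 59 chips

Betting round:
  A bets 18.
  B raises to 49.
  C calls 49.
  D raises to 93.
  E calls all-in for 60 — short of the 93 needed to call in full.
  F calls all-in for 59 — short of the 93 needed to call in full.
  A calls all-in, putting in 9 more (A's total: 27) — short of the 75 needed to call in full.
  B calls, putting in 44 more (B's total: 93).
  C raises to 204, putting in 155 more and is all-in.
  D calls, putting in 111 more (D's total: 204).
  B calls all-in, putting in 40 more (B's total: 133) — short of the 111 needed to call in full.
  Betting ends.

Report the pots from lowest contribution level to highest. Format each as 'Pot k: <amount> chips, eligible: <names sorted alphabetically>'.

Pot 1: 162 chips, eligible: A, B, C, D, E, F
Pot 2: 160 chips, eligible: B, C, D, E, F
Pot 3: 4 chips, eligible: B, C, D, E
Pot 4: 219 chips, eligible: B, C, D
Pot 5: 142 chips, eligible: C, D

Derivation:
Contributions: A=27, B=133, C=204, D=204, E=60, F=59
Pot levels (distinct totals of non-folded players): 27, 59, 60, 133, 204
Layer 1-27: 27 each from A, B, C, D, E, F = 27*6 = 162 chips; eligible A, B, C, D, E, F
Layer 28-59: 32 each from B, C, D, E, F = 32*5 = 160 chips; eligible B, C, D, E, F
Layer 60-60: 1 each from B, C, D, E = 1*4 = 4 chips; eligible B, C, D, E
Layer 61-133: 73 each from B, C, D = 73*3 = 219 chips; eligible B, C, D
Layer 134-204: 71 each from C, D = 71*2 = 142 chips; eligible C, D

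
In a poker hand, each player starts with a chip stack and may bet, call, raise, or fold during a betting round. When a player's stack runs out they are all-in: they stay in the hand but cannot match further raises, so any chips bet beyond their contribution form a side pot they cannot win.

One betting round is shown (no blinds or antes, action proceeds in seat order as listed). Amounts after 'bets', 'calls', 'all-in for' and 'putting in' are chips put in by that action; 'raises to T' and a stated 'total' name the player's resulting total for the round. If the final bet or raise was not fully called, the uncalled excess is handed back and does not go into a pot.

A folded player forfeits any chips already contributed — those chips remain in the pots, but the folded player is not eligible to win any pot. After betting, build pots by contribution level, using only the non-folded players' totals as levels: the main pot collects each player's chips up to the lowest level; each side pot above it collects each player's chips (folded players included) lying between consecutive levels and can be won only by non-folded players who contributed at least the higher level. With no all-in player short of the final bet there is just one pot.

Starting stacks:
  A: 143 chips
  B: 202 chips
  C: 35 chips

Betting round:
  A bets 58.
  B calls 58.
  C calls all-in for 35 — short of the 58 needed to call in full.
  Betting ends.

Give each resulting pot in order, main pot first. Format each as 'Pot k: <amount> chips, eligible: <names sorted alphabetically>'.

Pot 1: 105 chips, eligible: A, B, C
Pot 2: 46 chips, eligible: A, B

Derivation:
Contributions: A=58, B=58, C=35
Pot levels (distinct totals of non-folded players): 35, 58
Layer 1-35: 35 each from A, B, C = 35*3 = 105 chips; eligible A, B, C
Layer 36-58: 23 each from A, B = 23*2 = 46 chips; eligible A, B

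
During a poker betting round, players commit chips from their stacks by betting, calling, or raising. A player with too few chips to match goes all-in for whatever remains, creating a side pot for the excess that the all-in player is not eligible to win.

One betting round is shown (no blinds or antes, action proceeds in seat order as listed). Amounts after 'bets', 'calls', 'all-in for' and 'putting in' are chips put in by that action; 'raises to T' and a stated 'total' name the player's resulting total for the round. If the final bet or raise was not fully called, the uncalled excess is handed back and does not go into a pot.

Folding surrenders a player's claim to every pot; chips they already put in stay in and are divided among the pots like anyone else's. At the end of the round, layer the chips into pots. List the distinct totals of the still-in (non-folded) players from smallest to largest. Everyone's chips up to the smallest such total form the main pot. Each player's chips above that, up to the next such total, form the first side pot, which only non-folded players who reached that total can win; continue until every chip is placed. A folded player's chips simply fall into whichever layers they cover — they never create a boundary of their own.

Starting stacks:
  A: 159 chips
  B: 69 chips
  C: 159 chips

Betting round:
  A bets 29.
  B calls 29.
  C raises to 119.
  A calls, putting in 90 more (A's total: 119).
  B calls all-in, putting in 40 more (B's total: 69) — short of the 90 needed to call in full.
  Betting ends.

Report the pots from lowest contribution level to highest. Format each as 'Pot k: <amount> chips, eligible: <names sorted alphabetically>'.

Pot 1: 207 chips, eligible: A, B, C
Pot 2: 100 chips, eligible: A, C

Derivation:
Contributions: A=119, B=69, C=119
Pot levels (distinct totals of non-folded players): 69, 119
Layer 1-69: 69 each from A, B, C = 69*3 = 207 chips; eligible A, B, C
Layer 70-119: 50 each from A, C = 50*2 = 100 chips; eligible A, C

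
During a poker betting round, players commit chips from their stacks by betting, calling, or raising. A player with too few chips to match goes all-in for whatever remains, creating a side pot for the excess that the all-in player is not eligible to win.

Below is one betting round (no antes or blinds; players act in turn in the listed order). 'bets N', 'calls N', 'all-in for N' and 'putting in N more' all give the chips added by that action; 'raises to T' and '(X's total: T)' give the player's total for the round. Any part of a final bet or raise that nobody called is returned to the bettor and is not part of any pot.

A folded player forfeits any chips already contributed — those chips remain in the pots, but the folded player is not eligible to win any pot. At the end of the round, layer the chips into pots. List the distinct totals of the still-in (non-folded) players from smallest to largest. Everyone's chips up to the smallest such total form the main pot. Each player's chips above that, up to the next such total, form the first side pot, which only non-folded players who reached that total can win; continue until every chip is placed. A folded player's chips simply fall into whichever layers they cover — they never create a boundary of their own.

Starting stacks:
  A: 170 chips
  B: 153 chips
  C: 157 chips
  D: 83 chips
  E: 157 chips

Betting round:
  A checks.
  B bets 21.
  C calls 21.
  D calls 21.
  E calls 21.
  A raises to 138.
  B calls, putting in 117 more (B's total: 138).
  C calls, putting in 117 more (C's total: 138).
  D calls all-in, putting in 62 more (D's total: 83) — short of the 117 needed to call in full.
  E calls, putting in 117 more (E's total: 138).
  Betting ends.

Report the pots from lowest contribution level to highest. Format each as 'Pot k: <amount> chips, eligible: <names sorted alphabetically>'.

Contributions: A=138, B=138, C=138, D=83, E=138
Pot levels (distinct totals of non-folded players): 83, 138
Layer 1-83: 83 each from A, B, C, D, E = 83*5 = 415 chips; eligible A, B, C, D, E
Layer 84-138: 55 each from A, B, C, E = 55*4 = 220 chips; eligible A, B, C, E

Pot 1: 415 chips, eligible: A, B, C, D, E
Pot 2: 220 chips, eligible: A, B, C, E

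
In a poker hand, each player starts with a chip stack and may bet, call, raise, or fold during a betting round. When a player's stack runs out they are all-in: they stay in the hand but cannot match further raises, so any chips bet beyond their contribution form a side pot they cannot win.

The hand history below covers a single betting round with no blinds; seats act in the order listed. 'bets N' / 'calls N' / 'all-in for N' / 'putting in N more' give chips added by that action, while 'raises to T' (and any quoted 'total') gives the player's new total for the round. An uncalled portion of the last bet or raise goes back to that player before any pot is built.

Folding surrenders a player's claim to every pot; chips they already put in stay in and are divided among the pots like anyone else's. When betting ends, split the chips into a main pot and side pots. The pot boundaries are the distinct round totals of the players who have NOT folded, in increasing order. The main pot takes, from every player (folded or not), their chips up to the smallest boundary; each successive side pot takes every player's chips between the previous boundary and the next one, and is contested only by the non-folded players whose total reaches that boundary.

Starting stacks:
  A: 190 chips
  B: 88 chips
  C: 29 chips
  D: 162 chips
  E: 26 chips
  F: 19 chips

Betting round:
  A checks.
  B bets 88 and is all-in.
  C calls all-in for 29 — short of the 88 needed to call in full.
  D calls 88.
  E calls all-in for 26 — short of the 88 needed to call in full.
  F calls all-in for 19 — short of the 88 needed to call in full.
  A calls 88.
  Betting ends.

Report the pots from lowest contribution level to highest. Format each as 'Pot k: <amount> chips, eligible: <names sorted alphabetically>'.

Pot 1: 114 chips, eligible: A, B, C, D, E, F
Pot 2: 35 chips, eligible: A, B, C, D, E
Pot 3: 12 chips, eligible: A, B, C, D
Pot 4: 177 chips, eligible: A, B, D

Derivation:
Contributions: A=88, B=88, C=29, D=88, E=26, F=19
Pot levels (distinct totals of non-folded players): 19, 26, 29, 88
Layer 1-19: 19 each from A, B, C, D, E, F = 19*6 = 114 chips; eligible A, B, C, D, E, F
Layer 20-26: 7 each from A, B, C, D, E = 7*5 = 35 chips; eligible A, B, C, D, E
Layer 27-29: 3 each from A, B, C, D = 3*4 = 12 chips; eligible A, B, C, D
Layer 30-88: 59 each from A, B, D = 59*3 = 177 chips; eligible A, B, D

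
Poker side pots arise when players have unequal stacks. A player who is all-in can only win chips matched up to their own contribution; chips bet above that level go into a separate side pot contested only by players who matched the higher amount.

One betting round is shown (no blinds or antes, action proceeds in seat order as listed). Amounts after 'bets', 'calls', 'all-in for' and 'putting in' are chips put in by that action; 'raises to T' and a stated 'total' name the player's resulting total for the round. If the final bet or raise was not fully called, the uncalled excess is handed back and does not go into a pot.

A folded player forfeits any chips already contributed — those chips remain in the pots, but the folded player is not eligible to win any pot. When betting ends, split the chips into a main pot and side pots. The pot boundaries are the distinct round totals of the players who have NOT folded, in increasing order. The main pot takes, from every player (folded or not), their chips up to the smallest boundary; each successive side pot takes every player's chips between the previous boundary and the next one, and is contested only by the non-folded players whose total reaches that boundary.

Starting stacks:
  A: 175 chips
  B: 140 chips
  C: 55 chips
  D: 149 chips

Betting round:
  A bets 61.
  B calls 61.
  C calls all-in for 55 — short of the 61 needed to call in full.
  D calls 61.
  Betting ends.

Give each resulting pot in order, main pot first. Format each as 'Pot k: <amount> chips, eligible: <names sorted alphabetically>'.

Contributions: A=61, B=61, C=55, D=61
Pot levels (distinct totals of non-folded players): 55, 61
Layer 1-55: 55 each from A, B, C, D = 55*4 = 220 chips; eligible A, B, C, D
Layer 56-61: 6 each from A, B, D = 6*3 = 18 chips; eligible A, B, D

Pot 1: 220 chips, eligible: A, B, C, D
Pot 2: 18 chips, eligible: A, B, D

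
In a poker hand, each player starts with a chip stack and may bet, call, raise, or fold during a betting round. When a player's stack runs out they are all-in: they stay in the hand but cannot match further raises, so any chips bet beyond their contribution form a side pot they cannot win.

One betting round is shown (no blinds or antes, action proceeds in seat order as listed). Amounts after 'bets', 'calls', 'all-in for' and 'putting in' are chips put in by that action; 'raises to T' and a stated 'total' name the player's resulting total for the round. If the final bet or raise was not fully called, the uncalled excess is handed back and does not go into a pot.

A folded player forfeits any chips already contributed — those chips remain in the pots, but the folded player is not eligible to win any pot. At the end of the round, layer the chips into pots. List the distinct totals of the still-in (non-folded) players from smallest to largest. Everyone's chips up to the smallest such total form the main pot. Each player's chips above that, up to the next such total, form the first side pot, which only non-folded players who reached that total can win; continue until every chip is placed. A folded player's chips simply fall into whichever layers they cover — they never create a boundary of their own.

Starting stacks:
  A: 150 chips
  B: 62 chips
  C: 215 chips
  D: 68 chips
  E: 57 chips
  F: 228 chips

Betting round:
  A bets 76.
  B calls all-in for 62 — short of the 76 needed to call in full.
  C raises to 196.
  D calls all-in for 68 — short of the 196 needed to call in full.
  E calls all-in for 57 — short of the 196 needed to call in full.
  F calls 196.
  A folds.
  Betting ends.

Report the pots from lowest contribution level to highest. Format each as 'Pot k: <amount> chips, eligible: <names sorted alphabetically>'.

Contributions: A=76, B=62, C=196, D=68, E=57, F=196
Folded: A
Pot levels (distinct totals of non-folded players): 57, 62, 68, 196
Layer 1-57: 57 each from A, B, C, D, E, F = 57*6 = 342 chips; eligible B, C, D, E, F
Layer 58-62: 5 each from A, B, C, D, F = 5*5 = 25 chips; eligible B, C, D, F
Layer 63-68: 6 each from A, C, D, F = 6*4 = 24 chips; eligible C, D, F
Layer 69-196: A 8 + C 128 + F 128 = 264 chips; eligible C, F

Pot 1: 342 chips, eligible: B, C, D, E, F
Pot 2: 25 chips, eligible: B, C, D, F
Pot 3: 24 chips, eligible: C, D, F
Pot 4: 264 chips, eligible: C, F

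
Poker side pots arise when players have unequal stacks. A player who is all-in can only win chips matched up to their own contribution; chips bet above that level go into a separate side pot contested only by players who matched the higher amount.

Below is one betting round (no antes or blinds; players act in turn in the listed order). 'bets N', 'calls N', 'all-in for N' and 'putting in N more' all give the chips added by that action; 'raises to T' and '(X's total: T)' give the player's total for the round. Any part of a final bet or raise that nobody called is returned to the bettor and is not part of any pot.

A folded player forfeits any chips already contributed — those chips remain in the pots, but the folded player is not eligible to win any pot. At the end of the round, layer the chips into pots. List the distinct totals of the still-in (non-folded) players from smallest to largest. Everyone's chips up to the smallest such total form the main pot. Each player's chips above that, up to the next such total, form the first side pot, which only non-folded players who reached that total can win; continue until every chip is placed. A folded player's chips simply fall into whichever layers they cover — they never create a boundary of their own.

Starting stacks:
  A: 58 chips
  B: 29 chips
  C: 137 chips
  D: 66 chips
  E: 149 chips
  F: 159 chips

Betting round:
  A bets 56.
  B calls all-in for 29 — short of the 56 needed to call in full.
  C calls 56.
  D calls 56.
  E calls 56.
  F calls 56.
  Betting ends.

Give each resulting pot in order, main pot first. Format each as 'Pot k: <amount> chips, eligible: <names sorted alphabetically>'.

Contributions: A=56, B=29, C=56, D=56, E=56, F=56
Pot levels (distinct totals of non-folded players): 29, 56
Layer 1-29: 29 each from A, B, C, D, E, F = 29*6 = 174 chips; eligible A, B, C, D, E, F
Layer 30-56: 27 each from A, C, D, E, F = 27*5 = 135 chips; eligible A, C, D, E, F

Pot 1: 174 chips, eligible: A, B, C, D, E, F
Pot 2: 135 chips, eligible: A, C, D, E, F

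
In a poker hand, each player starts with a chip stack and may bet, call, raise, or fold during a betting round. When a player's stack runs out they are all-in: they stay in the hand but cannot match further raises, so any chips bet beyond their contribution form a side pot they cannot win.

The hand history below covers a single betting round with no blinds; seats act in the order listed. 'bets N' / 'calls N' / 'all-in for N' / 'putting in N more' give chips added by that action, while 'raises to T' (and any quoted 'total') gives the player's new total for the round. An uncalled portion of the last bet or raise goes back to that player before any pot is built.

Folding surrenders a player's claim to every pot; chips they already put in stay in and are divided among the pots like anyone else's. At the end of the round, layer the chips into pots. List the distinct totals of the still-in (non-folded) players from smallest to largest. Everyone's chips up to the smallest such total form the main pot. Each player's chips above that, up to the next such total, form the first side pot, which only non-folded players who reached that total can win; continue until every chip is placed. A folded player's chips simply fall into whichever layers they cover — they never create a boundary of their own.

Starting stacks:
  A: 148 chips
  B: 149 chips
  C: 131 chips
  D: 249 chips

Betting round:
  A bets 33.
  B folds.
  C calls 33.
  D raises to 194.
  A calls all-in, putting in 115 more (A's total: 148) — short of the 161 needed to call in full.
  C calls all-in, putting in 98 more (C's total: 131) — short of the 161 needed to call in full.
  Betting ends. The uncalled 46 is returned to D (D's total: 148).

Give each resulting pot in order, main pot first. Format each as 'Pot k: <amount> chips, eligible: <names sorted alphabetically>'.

Contributions (after 46 returned to D): A=148, C=131, D=148
Folded: B
Pot levels (distinct totals of non-folded players): 131, 148
Layer 1-131: 131 each from A, C, D = 131*3 = 393 chips; eligible A, C, D
Layer 132-148: 17 each from A, D = 17*2 = 34 chips; eligible A, D

Pot 1: 393 chips, eligible: A, C, D
Pot 2: 34 chips, eligible: A, D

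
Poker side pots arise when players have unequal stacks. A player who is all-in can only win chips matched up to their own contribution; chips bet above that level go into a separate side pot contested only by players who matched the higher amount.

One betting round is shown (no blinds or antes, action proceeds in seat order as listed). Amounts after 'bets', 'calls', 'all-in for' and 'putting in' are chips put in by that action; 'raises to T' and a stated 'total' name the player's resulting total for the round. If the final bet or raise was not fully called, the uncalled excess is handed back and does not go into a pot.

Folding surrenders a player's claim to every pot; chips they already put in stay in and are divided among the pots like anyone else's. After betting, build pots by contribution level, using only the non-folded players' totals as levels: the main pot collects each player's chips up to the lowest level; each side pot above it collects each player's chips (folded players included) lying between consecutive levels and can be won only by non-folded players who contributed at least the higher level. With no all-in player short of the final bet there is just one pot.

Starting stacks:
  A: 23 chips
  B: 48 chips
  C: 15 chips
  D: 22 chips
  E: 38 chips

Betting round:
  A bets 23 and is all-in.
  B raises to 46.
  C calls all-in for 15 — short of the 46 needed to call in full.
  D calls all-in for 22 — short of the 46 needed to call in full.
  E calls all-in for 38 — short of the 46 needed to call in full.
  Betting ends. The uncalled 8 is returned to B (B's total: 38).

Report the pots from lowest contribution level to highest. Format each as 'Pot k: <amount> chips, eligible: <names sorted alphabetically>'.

Pot 1: 75 chips, eligible: A, B, C, D, E
Pot 2: 28 chips, eligible: A, B, D, E
Pot 3: 3 chips, eligible: A, B, E
Pot 4: 30 chips, eligible: B, E

Derivation:
Contributions (after 8 returned to B): A=23, B=38, C=15, D=22, E=38
Pot levels (distinct totals of non-folded players): 15, 22, 23, 38
Layer 1-15: 15 each from A, B, C, D, E = 15*5 = 75 chips; eligible A, B, C, D, E
Layer 16-22: 7 each from A, B, D, E = 7*4 = 28 chips; eligible A, B, D, E
Layer 23-23: 1 each from A, B, E = 1*3 = 3 chips; eligible A, B, E
Layer 24-38: 15 each from B, E = 15*2 = 30 chips; eligible B, E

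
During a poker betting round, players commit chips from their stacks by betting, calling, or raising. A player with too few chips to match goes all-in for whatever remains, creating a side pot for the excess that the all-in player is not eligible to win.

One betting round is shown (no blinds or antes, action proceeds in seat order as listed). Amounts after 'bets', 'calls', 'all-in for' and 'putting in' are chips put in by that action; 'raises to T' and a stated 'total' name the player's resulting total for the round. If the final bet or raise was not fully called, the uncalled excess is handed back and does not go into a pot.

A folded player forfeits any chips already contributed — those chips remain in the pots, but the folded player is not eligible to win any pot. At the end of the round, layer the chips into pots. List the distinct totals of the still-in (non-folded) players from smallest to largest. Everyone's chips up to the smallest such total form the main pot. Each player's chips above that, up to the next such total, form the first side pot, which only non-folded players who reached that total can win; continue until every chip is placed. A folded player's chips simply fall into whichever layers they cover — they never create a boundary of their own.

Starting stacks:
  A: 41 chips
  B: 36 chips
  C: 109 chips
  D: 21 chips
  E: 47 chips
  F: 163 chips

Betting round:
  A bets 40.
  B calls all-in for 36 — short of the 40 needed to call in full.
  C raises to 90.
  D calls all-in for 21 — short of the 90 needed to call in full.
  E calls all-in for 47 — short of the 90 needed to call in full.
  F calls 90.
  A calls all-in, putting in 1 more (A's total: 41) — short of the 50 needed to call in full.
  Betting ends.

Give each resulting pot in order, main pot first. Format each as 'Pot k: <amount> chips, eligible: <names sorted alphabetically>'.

Contributions: A=41, B=36, C=90, D=21, E=47, F=90
Pot levels (distinct totals of non-folded players): 21, 36, 41, 47, 90
Layer 1-21: 21 each from A, B, C, D, E, F = 21*6 = 126 chips; eligible A, B, C, D, E, F
Layer 22-36: 15 each from A, B, C, E, F = 15*5 = 75 chips; eligible A, B, C, E, F
Layer 37-41: 5 each from A, C, E, F = 5*4 = 20 chips; eligible A, C, E, F
Layer 42-47: 6 each from C, E, F = 6*3 = 18 chips; eligible C, E, F
Layer 48-90: 43 each from C, F = 43*2 = 86 chips; eligible C, F

Pot 1: 126 chips, eligible: A, B, C, D, E, F
Pot 2: 75 chips, eligible: A, B, C, E, F
Pot 3: 20 chips, eligible: A, C, E, F
Pot 4: 18 chips, eligible: C, E, F
Pot 5: 86 chips, eligible: C, F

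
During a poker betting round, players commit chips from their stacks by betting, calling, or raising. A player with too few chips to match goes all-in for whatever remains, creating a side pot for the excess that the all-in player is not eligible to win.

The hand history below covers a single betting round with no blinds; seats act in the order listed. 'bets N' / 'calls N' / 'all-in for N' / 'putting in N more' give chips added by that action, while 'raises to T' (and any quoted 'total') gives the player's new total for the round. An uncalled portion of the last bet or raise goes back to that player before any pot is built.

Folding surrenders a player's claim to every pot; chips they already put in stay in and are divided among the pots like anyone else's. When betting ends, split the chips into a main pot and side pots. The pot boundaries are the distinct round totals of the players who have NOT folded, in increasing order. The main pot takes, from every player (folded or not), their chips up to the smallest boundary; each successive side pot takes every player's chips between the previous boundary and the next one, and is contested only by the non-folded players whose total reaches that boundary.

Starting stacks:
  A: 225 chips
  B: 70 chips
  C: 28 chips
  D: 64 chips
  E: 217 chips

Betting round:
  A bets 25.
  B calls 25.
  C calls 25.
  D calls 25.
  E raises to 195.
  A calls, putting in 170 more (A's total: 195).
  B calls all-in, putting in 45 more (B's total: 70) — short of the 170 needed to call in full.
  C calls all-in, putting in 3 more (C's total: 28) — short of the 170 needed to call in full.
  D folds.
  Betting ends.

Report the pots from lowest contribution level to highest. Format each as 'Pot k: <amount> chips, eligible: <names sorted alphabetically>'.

Pot 1: 137 chips, eligible: A, B, C, E
Pot 2: 126 chips, eligible: A, B, E
Pot 3: 250 chips, eligible: A, E

Derivation:
Contributions: A=195, B=70, C=28, D=25, E=195
Folded: D
Pot levels (distinct totals of non-folded players): 28, 70, 195
Layer 1-28: A 28 + B 28 + C 28 + D 25 + E 28 = 137 chips; eligible A, B, C, E
Layer 29-70: 42 each from A, B, E = 42*3 = 126 chips; eligible A, B, E
Layer 71-195: 125 each from A, E = 125*2 = 250 chips; eligible A, E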